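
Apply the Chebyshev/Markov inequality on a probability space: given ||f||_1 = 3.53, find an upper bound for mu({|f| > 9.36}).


Chebyshev/Markov inequality: mu(|f| > eps) <= (||f||_p / eps)^p
Step 1: ||f||_1 / eps = 3.53 / 9.36 = 0.377137
Step 2: Raise to power p = 1:
  (0.377137)^1 = 0.377137
Step 3: Therefore mu(|f| > 9.36) <= 0.377137


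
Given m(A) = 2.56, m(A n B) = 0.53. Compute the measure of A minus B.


m(A \ B) = m(A) - m(A n B)
= 2.56 - 0.53
= 2.03


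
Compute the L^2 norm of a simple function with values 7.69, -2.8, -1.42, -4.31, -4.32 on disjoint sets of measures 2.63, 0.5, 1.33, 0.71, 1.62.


Step 1: Compute |f_i|^2 for each value:
  |7.69|^2 = 59.1361
  |-2.8|^2 = 7.84
  |-1.42|^2 = 2.0164
  |-4.31|^2 = 18.5761
  |-4.32|^2 = 18.6624
Step 2: Multiply by measures and sum:
  59.1361 * 2.63 = 155.527943
  7.84 * 0.5 = 3.92
  2.0164 * 1.33 = 2.681812
  18.5761 * 0.71 = 13.189031
  18.6624 * 1.62 = 30.233088
Sum = 155.527943 + 3.92 + 2.681812 + 13.189031 + 30.233088 = 205.551874
Step 3: Take the p-th root:
||f||_2 = (205.551874)^(1/2) = 14.33708


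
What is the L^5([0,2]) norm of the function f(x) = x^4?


Step 1: ||f||_5 = (integral_0^2 |x^4|^5 dx)^(1/5)
     = (integral_0^2 x^20 dx)^(1/5)
Step 2: integral_0^2 x^20 dx = [x^21/(21)] from 0 to 2 = 2^21/21
     = 2097152/21 = 99864.380952
Step 3: ||f||_5 = (99864.380952)^(1/5) = 9.997286


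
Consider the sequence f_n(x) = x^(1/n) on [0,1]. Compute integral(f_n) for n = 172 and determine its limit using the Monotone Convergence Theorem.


At n = 172: f_172(x) = x^(1/172).
Step 1: integral(x^(1/172), 0, 1) = [x^(1/172+1) / (1/172+1)] from 0 to 1
     = 1 / (1/172 + 1) = 1 / ((172+1)/172) = 172/(172+1)
     = 172/173 = 0.99422
Step 2: As n -> infinity, f_n(x) = x^(1/n) -> 1 for x in (0,1], and f_n is increasing in n.
By MCT, lim_n integral(f_n) = integral(lim_n f_n) = integral(1, 0, 1) = 1.
Step 3: Verify convergence: 172/173 = 0.99422 -> 1


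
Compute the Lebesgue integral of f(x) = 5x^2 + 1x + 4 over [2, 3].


The Lebesgue integral of a Riemann-integrable function agrees with the Riemann integral.
Antiderivative F(x) = (5/3)x^3 + (1/2)x^2 + 4x
F(3) = (5/3)*3^3 + (1/2)*3^2 + 4*3
     = (5/3)*27 + (1/2)*9 + 4*3
     = 45 + 4.5 + 12
     = 61.5
F(2) = 23.333333
Integral = F(3) - F(2) = 61.5 - 23.333333 = 38.166667


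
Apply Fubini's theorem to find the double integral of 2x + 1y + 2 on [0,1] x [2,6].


By Fubini, integrate in x first, then y.
Step 1: Fix y, integrate over x in [0,1]:
  integral(2x + 1y + 2, x=0..1)
  = 2*(1^2 - 0^2)/2 + (1y + 2)*(1 - 0)
  = 1 + (1y + 2)*1
  = 1 + 1y + 2
  = 3 + 1y
Step 2: Integrate over y in [2,6]:
  integral(3 + 1y, y=2..6)
  = 3*4 + 1*(6^2 - 2^2)/2
  = 12 + 16
  = 28


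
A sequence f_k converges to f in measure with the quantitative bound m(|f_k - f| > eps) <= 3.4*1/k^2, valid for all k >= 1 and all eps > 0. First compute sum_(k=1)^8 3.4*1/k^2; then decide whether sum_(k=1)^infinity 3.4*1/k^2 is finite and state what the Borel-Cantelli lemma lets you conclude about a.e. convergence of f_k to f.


Step 1: List the terms 3.4*1/k^2 for k = 1 to 8:
  k=1: 3.4
  k=2: 0.85
  k=3: 0.377778
  k=4: 0.2125
  k=5: 0.136
  k=6: 0.094444
  k=7: 0.069388
  k=8: 0.053125
Step 2: Partial sum = 3.4 + 0.85 + 0.377778 + 0.2125 + 0.136 + 0.094444 + 0.069388 + 0.053125
     = 5.193235
Step 3: The full series sum_(k>=1) 3.4*1/k^2 converges (p-series with p = 2 > 1; a constant multiple of a convergent series converges).
Step 4: Fix eps > 0. Since sum_k m(|f_k - f| > eps) < infinity, the Borel-Cantelli lemma gives
        m(limsup_k {|f_k - f| > eps}) = 0, i.e. for a.e. x, |f_k(x) - f(x)| <= eps for all large k.
        Applying this with eps = 1/j for j = 1, 2, ... and intersecting the countably many full-measure sets,
        for a.e. x we get limsup_k |f_k(x) - f(x)| <= 1/j for every j, hence f_k -> f almost everywhere.
Conclusion: series converges; Borel-Cantelli yields f_k -> f a.e.


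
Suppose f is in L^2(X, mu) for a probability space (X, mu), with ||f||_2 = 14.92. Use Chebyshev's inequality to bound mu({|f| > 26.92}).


Chebyshev/Markov inequality: mu(|f| > eps) <= (||f||_p / eps)^p
Step 1: ||f||_2 / eps = 14.92 / 26.92 = 0.554235
Step 2: Raise to power p = 2:
  (0.554235)^2 = 0.307176
Step 3: Therefore mu(|f| > 26.92) <= 0.307176


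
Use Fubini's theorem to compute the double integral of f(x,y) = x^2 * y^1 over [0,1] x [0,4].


By Fubini's theorem, the double integral factors as a product of single integrals:
Step 1: integral_0^1 x^2 dx = [x^3/3] from 0 to 1
     = 1^3/3 = 0.333333
Step 2: integral_0^4 y^1 dy = [y^2/2] from 0 to 4
     = 4^2/2 = 8
Step 3: Double integral = 0.333333 * 8 = 2.666667


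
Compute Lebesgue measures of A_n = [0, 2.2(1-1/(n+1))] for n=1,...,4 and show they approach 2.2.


By continuity of measure from below: if A_n increases to A, then m(A_n) -> m(A).
Here A = [0, 2.2], so m(A) = 2.2
Step 1: a_1 = 2.2*(1 - 1/2) = 1.1, m(A_1) = 1.1
Step 2: a_2 = 2.2*(1 - 1/3) = 1.4667, m(A_2) = 1.4667
Step 3: a_3 = 2.2*(1 - 1/4) = 1.65, m(A_3) = 1.65
Step 4: a_4 = 2.2*(1 - 1/5) = 1.76, m(A_4) = 1.76
Limit: m(A_n) -> m([0,2.2]) = 2.2


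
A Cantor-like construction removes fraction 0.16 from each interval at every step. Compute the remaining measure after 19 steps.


Step 1: At each step, fraction remaining = 1 - 0.16 = 0.84
Step 2: After 19 steps, measure = (0.84)^19
Result = 0.036417


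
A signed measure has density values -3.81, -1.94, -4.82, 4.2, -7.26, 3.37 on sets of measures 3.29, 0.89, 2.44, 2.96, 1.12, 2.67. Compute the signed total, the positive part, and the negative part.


Step 1: Compute signed measure on each set:
  Set 1: -3.81 * 3.29 = -12.5349
  Set 2: -1.94 * 0.89 = -1.7266
  Set 3: -4.82 * 2.44 = -11.7608
  Set 4: 4.2 * 2.96 = 12.432
  Set 5: -7.26 * 1.12 = -8.1312
  Set 6: 3.37 * 2.67 = 8.9979
Step 2: Total signed measure = (-12.5349) + (-1.7266) + (-11.7608) + (12.432) + (-8.1312) + (8.9979)
     = -12.7236
Step 3: Positive part mu+(X) = sum of positive contributions = 21.4299
Step 4: Negative part mu-(X) = |sum of negative contributions| = 34.1535


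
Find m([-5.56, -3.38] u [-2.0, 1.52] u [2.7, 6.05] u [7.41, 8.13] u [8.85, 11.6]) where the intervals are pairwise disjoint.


For pairwise disjoint intervals, m(union) = sum of lengths.
= (-3.38 - -5.56) + (1.52 - -2.0) + (6.05 - 2.7) + (8.13 - 7.41) + (11.6 - 8.85)
= 2.18 + 3.52 + 3.35 + 0.72 + 2.75
= 12.52


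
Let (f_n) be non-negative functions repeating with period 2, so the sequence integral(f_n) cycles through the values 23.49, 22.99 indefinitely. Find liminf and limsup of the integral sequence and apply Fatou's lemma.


The sequence (integral(f_n)) is periodic with period 2, repeating the values 23.49, 22.99 indefinitely.
Step 1: For a periodic sequence, every tail (a_m, a_(m+1), ...) contains all 2 period values infinitely often.
Step 2: Hence inf of every tail = min of the period values = min(23.49, 22.99) = 22.99.
        liminf_n integral(f_n) = sup over m of (inf of tail from m) = 22.99.
Step 3: Similarly sup of every tail = max of the period values = 23.49.
        limsup_n integral(f_n) = 23.49.
Step 4: Fatou's lemma: integral(liminf_n f_n) <= liminf_n integral(f_n) = 22.99.
        So the integral of the pointwise liminf is at most 22.99.


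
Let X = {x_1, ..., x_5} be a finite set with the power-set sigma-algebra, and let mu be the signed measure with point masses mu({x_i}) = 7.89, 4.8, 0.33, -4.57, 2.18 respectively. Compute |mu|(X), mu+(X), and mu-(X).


Step 1: Every measurable set is a union of atoms (the cells / points), so a Hahn decomposition is
  obtained by grouping atoms by sign: P = union of atoms with mu > 0, N = union of the remaining atoms.
  Atoms in P (indices): 1, 2, 3, 5;  atoms in N (indices): 4
  Positive values: 7.89, 4.8, 0.33, 2.18
  Negative values: -4.57
Step 2: mu+(X) = mu(P) = sum of positive atom values = 15.2
Step 3: mu-(X) = -mu(N) = sum of |negative atom values| = 4.57
Step 4: |mu|(X) = mu+(X) + mu-(X) = 15.2 + 4.57 = 19.77


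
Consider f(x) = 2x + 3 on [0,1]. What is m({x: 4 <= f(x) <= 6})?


f^(-1)([4, 6]) = {x : 4 <= 2x + 3 <= 6}
Solving: (4 - 3)/2 <= x <= (6 - 3)/2
= [0.5, 1.5]
Intersecting with [0,1]: [0.5, 1]
Measure = 1 - 0.5 = 0.5


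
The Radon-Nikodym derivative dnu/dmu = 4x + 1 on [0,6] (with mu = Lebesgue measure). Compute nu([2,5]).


nu(A) = integral_A (dnu/dmu) dmu = integral_2^5 (4x + 1) dx
Step 1: Antiderivative F(x) = (4/2)x^2 + 1x
Step 2: F(5) = (4/2)*5^2 + 1*5 = 50 + 5 = 55
Step 3: F(2) = (4/2)*2^2 + 1*2 = 8 + 2 = 10
Step 4: nu([2,5]) = F(5) - F(2) = 55 - 10 = 45


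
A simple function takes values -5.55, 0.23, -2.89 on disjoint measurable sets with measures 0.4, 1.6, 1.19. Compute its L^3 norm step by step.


Step 1: Compute |f_i|^3 for each value:
  |-5.55|^3 = 170.953875
  |0.23|^3 = 0.012167
  |-2.89|^3 = 24.137569
Step 2: Multiply by measures and sum:
  170.953875 * 0.4 = 68.38155
  0.012167 * 1.6 = 0.019467
  24.137569 * 1.19 = 28.723707
Sum = 68.38155 + 0.019467 + 28.723707 = 97.124724
Step 3: Take the p-th root:
||f||_3 = (97.124724)^(1/3) = 4.596669


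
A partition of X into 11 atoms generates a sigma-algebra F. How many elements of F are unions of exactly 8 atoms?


Each element of F is a union of some subset of the 11 atoms.
Elements that are unions of exactly 8 atoms correspond to 8-element subsets of the 11 atoms.
Count = C(11, 8) = 11! / (8! * 3!) = 165.


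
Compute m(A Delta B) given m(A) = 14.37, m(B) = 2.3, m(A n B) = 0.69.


m(A Delta B) = m(A) + m(B) - 2*m(A n B)
= 14.37 + 2.3 - 2*0.69
= 14.37 + 2.3 - 1.38
= 15.29


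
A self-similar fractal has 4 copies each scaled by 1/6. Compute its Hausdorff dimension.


For a self-similar set with N copies scaled by 1/r:
dim_H = log(N)/log(r) = log(4)/log(6)
= 1.386294/1.791759
= 0.773706


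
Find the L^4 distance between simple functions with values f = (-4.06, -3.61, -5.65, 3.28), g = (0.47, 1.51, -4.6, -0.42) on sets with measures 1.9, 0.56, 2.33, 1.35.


Step 1: Compute differences f_i - g_i:
  -4.06 - 0.47 = -4.53
  -3.61 - 1.51 = -5.12
  -5.65 - -4.6 = -1.05
  3.28 - -0.42 = 3.7
Step 2: Compute |diff|^4 * measure for each set:
  |-4.53|^4 * 1.9 = 421.107337 * 1.9 = 800.10394
  |-5.12|^4 * 0.56 = 687.194767 * 0.56 = 384.82907
  |-1.05|^4 * 2.33 = 1.215506 * 2.33 = 2.83213
  |3.7|^4 * 1.35 = 187.4161 * 1.35 = 253.011735
Step 3: Sum = 1440.776874
Step 4: ||f-g||_4 = (1440.776874)^(1/4) = 6.160971


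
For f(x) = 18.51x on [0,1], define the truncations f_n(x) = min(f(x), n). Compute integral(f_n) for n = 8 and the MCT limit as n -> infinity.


f(x) = 18.51x on [0,1]; f_n(x) = min(18.51x, n). At n = 8:
Step 1: f(x) reaches 8 at x = 8/18.51 = 0.432199
Step 2: integral(f_8) = integral(18.51x, 0, 0.432199) + integral(8, 0.432199, 1)
       = 18.51*0.432199^2/2 + 8*(1 - 0.432199)
       = 1.728795 + 4.54241
       = 6.271205
Step 3: As n -> infinity, f_n increases to f, so by MCT integral(f_n) -> integral(f) = 18.51/2 = 9.255.
Convergence: integral(f_8) = 6.271205 -> 9.255 as n -> infinity


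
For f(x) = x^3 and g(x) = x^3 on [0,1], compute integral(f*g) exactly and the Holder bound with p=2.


Step 1: Exact integral of f*g = integral(x^6, 0, 1) = 1/7
     = 0.142857
Step 2: Holder bound with p=2, q=2:
  ||f||_p = (integral x^6 dx)^(1/2) = (1/7)^(1/2) = 0.377964
  ||g||_q = (integral x^6 dx)^(1/2) = (1/7)^(1/2) = 0.377964
Step 3: Holder bound = ||f||_p * ||g||_q = 0.377964 * 0.377964 = 0.142857
Verification: 0.142857 <= 0.142857 (Holder holds)


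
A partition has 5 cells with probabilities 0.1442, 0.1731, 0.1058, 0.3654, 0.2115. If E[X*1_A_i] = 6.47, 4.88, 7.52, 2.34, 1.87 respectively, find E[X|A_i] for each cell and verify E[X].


For each cell A_i: E[X|A_i] = E[X*1_A_i] / P(A_i)
Step 1: E[X|A_1] = 6.47 / 0.1442 = 44.868239
Step 2: E[X|A_2] = 4.88 / 0.1731 = 28.191797
Step 3: E[X|A_3] = 7.52 / 0.1058 = 71.077505
Step 4: E[X|A_4] = 2.34 / 0.3654 = 6.403941
Step 5: E[X|A_5] = 1.87 / 0.2115 = 8.841608
Verification: E[X] = sum E[X*1_A_i] = 6.47 + 4.88 + 7.52 + 2.34 + 1.87 = 23.08


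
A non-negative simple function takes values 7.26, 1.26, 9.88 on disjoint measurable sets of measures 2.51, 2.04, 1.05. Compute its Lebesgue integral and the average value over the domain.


Step 1: Integral = sum(value_i * measure_i)
= 7.26*2.51 + 1.26*2.04 + 9.88*1.05
= 18.2226 + 2.5704 + 10.374
= 31.167
Step 2: Total measure of domain = 2.51 + 2.04 + 1.05 = 5.6
Step 3: Average value = 31.167 / 5.6 = 5.565536


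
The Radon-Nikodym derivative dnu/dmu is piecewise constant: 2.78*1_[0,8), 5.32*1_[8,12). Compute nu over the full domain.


Integrate each piece of the Radon-Nikodym derivative:
Step 1: integral_0^8 2.78 dx = 2.78*(8-0) = 2.78*8 = 22.24
Step 2: integral_8^12 5.32 dx = 5.32*(12-8) = 5.32*4 = 21.28
Total: 22.24 + 21.28 = 43.52


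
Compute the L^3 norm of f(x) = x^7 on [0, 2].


Step 1: ||f||_3 = (integral_0^2 |x^7|^3 dx)^(1/3)
     = (integral_0^2 x^21 dx)^(1/3)
Step 2: integral_0^2 x^21 dx = [x^22/(22)] from 0 to 2 = 2^22/22
     = 4194304/22 = 190650.181818
Step 3: ||f||_3 = (190650.181818)^(1/3) = 57.554472


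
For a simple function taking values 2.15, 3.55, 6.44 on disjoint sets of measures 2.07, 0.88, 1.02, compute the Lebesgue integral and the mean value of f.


Step 1: Integral = sum(value_i * measure_i)
= 2.15*2.07 + 3.55*0.88 + 6.44*1.02
= 4.4505 + 3.124 + 6.5688
= 14.1433
Step 2: Total measure of domain = 2.07 + 0.88 + 1.02 = 3.97
Step 3: Average value = 14.1433 / 3.97 = 3.562544


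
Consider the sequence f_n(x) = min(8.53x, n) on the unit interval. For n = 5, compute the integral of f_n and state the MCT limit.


f(x) = 8.53x on [0,1]; f_n(x) = min(8.53x, n). At n = 5:
Step 1: f(x) reaches 5 at x = 5/8.53 = 0.586166
Step 2: integral(f_5) = integral(8.53x, 0, 0.586166) + integral(5, 0.586166, 1)
       = 8.53*0.586166^2/2 + 5*(1 - 0.586166)
       = 1.465416 + 2.069168
       = 3.534584
Step 3: As n -> infinity, f_n increases to f, so by MCT integral(f_n) -> integral(f) = 8.53/2 = 4.265.
Convergence: integral(f_5) = 3.534584 -> 4.265 as n -> infinity


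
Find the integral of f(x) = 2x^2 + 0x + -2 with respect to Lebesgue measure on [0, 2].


The Lebesgue integral of a Riemann-integrable function agrees with the Riemann integral.
Antiderivative F(x) = (2/3)x^3 + (0/2)x^2 + -2x
F(2) = (2/3)*2^3 + (0/2)*2^2 + -2*2
     = (2/3)*8 + (0/2)*4 + -2*2
     = 5.333333 + 0.0 + -4
     = 1.333333
F(0) = 0.0
Integral = F(2) - F(0) = 1.333333 - 0.0 = 1.333333


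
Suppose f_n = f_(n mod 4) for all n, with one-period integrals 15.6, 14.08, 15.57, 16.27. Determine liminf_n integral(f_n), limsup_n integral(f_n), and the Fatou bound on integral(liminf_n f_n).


The sequence (integral(f_n)) is periodic with period 4, repeating the values 15.6, 14.08, 15.57, 16.27 indefinitely.
Step 1: For a periodic sequence, every tail (a_m, a_(m+1), ...) contains all 4 period values infinitely often.
Step 2: Hence inf of every tail = min of the period values = min(15.6, 14.08, 15.57, 16.27) = 14.08.
        liminf_n integral(f_n) = sup over m of (inf of tail from m) = 14.08.
Step 3: Similarly sup of every tail = max of the period values = 16.27.
        limsup_n integral(f_n) = 16.27.
Step 4: Fatou's lemma: integral(liminf_n f_n) <= liminf_n integral(f_n) = 14.08.
        So the integral of the pointwise liminf is at most 14.08.


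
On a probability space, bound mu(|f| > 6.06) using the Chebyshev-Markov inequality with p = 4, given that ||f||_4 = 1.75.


Chebyshev/Markov inequality: mu(|f| > eps) <= (||f||_p / eps)^p
Step 1: ||f||_4 / eps = 1.75 / 6.06 = 0.288779
Step 2: Raise to power p = 4:
  (0.288779)^4 = 0.006954
Step 3: Therefore mu(|f| > 6.06) <= 0.006954


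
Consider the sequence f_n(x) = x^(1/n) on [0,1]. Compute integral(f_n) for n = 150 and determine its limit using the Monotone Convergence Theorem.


At n = 150: f_150(x) = x^(1/150).
Step 1: integral(x^(1/150), 0, 1) = [x^(1/150+1) / (1/150+1)] from 0 to 1
     = 1 / (1/150 + 1) = 1 / ((150+1)/150) = 150/(150+1)
     = 150/151 = 0.993377
Step 2: As n -> infinity, f_n(x) = x^(1/n) -> 1 for x in (0,1], and f_n is increasing in n.
By MCT, lim_n integral(f_n) = integral(lim_n f_n) = integral(1, 0, 1) = 1.
Step 3: Verify convergence: 150/151 = 0.993377 -> 1


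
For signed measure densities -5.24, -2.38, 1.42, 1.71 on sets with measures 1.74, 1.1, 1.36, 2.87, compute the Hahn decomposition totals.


Step 1: Compute signed measure on each set:
  Set 1: -5.24 * 1.74 = -9.1176
  Set 2: -2.38 * 1.1 = -2.618
  Set 3: 1.42 * 1.36 = 1.9312
  Set 4: 1.71 * 2.87 = 4.9077
Step 2: Total signed measure = (-9.1176) + (-2.618) + (1.9312) + (4.9077)
     = -4.8967
Step 3: Positive part mu+(X) = sum of positive contributions = 6.8389
Step 4: Negative part mu-(X) = |sum of negative contributions| = 11.7356


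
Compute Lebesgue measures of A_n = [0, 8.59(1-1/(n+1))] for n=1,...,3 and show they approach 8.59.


By continuity of measure from below: if A_n increases to A, then m(A_n) -> m(A).
Here A = [0, 8.59], so m(A) = 8.59
Step 1: a_1 = 8.59*(1 - 1/2) = 4.295, m(A_1) = 4.295
Step 2: a_2 = 8.59*(1 - 1/3) = 5.7267, m(A_2) = 5.7267
Step 3: a_3 = 8.59*(1 - 1/4) = 6.4425, m(A_3) = 6.4425
Limit: m(A_n) -> m([0,8.59]) = 8.59


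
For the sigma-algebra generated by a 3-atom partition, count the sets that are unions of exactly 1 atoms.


Each element of F is a union of some subset of the 3 atoms.
Elements that are unions of exactly 1 atoms correspond to 1-element subsets of the 3 atoms.
Count = C(3, 1) = 3! / (1! * 2!) = 3.


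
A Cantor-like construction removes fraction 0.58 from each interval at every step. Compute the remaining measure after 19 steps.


Step 1: At each step, fraction remaining = 1 - 0.58 = 0.42
Step 2: After 19 steps, measure = (0.42)^19
Result = 6.946028e-08


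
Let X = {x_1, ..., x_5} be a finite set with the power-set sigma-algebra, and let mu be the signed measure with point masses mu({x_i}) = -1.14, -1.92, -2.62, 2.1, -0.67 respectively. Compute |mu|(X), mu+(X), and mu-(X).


Step 1: Every measurable set is a union of atoms (the cells / points), so a Hahn decomposition is
  obtained by grouping atoms by sign: P = union of atoms with mu > 0, N = union of the remaining atoms.
  Atoms in P (indices): 4;  atoms in N (indices): 1, 2, 3, 5
  Positive values: 2.1
  Negative values: -1.14, -1.92, -2.62, -0.67
Step 2: mu+(X) = mu(P) = sum of positive atom values = 2.1
Step 3: mu-(X) = -mu(N) = sum of |negative atom values| = 6.35
Step 4: |mu|(X) = mu+(X) + mu-(X) = 2.1 + 6.35 = 8.45


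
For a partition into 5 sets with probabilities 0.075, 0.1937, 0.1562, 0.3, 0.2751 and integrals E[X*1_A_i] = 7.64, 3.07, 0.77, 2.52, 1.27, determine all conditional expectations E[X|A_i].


For each cell A_i: E[X|A_i] = E[X*1_A_i] / P(A_i)
Step 1: E[X|A_1] = 7.64 / 0.075 = 101.866667
Step 2: E[X|A_2] = 3.07 / 0.1937 = 15.849251
Step 3: E[X|A_3] = 0.77 / 0.1562 = 4.929577
Step 4: E[X|A_4] = 2.52 / 0.3 = 8.4
Step 5: E[X|A_5] = 1.27 / 0.2751 = 4.616503
Verification: E[X] = sum E[X*1_A_i] = 7.64 + 3.07 + 0.77 + 2.52 + 1.27 = 15.27


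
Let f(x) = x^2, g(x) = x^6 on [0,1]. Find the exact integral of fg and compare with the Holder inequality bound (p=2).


Step 1: Exact integral of f*g = integral(x^8, 0, 1) = 1/9
     = 0.111111
Step 2: Holder bound with p=2, q=2:
  ||f||_p = (integral x^4 dx)^(1/2) = (1/5)^(1/2) = 0.447214
  ||g||_q = (integral x^12 dx)^(1/2) = (1/13)^(1/2) = 0.27735
Step 3: Holder bound = ||f||_p * ||g||_q = 0.447214 * 0.27735 = 0.124035
Verification: 0.111111 <= 0.124035 (Holder holds)


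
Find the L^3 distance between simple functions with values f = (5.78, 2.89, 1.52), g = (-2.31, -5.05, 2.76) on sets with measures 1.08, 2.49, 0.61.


Step 1: Compute differences f_i - g_i:
  5.78 - -2.31 = 8.09
  2.89 - -5.05 = 7.94
  1.52 - 2.76 = -1.24
Step 2: Compute |diff|^3 * measure for each set:
  |8.09|^3 * 1.08 = 529.475129 * 1.08 = 571.833139
  |7.94|^3 * 2.49 = 500.566184 * 2.49 = 1246.409798
  |-1.24|^3 * 0.61 = 1.906624 * 0.61 = 1.163041
Step 3: Sum = 1819.405978
Step 4: ||f-g||_3 = (1819.405978)^(1/3) = 12.207963


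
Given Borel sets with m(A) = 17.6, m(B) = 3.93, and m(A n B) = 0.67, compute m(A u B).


By inclusion-exclusion: m(A u B) = m(A) + m(B) - m(A n B)
= 17.6 + 3.93 - 0.67
= 20.86


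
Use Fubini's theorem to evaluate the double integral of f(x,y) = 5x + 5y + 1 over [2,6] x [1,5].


By Fubini, integrate in x first, then y.
Step 1: Fix y, integrate over x in [2,6]:
  integral(5x + 5y + 1, x=2..6)
  = 5*(6^2 - 2^2)/2 + (5y + 1)*(6 - 2)
  = 80 + (5y + 1)*4
  = 80 + 20y + 4
  = 84 + 20y
Step 2: Integrate over y in [1,5]:
  integral(84 + 20y, y=1..5)
  = 84*4 + 20*(5^2 - 1^2)/2
  = 336 + 240
  = 576


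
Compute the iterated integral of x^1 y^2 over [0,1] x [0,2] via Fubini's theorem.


By Fubini's theorem, the double integral factors as a product of single integrals:
Step 1: integral_0^1 x^1 dx = [x^2/2] from 0 to 1
     = 1^2/2 = 0.5
Step 2: integral_0^2 y^2 dy = [y^3/3] from 0 to 2
     = 2^3/3 = 2.666667
Step 3: Double integral = 0.5 * 2.666667 = 1.333333


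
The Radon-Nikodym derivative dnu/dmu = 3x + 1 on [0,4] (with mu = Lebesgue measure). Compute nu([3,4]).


nu(A) = integral_A (dnu/dmu) dmu = integral_3^4 (3x + 1) dx
Step 1: Antiderivative F(x) = (3/2)x^2 + 1x
Step 2: F(4) = (3/2)*4^2 + 1*4 = 24 + 4 = 28
Step 3: F(3) = (3/2)*3^2 + 1*3 = 13.5 + 3 = 16.5
Step 4: nu([3,4]) = F(4) - F(3) = 28 - 16.5 = 11.5


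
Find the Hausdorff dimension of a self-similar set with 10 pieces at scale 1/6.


For a self-similar set with N copies scaled by 1/r:
dim_H = log(N)/log(r) = log(10)/log(6)
= 2.302585/1.791759
= 1.285097


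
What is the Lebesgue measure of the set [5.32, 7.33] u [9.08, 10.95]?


For pairwise disjoint intervals, m(union) = sum of lengths.
= (7.33 - 5.32) + (10.95 - 9.08)
= 2.01 + 1.87
= 3.88


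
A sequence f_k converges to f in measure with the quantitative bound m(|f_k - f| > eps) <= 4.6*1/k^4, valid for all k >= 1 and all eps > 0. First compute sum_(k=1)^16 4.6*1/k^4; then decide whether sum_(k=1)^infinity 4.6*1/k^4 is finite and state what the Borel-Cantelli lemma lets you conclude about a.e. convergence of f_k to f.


Step 1: List the terms 4.6*1/k^4 for k = 1 to 16:
  k=1: 4.6
  k=2: 0.2875
  k=3: 0.05679
  k=4: 0.017969
  k=5: 0.00736
  k=6: 0.003549
  k=7: 0.001916
  k=8: 0.001123
  k=9: 7.011126e-04
  k=10: 4.600000e-04
  k=11: 3.141862e-04
  k=12: 2.218364e-04
  k=13: 1.610588e-04
  k=14: 1.197418e-04
  k=15: 9.086420e-05
  k=16: 7.019043e-05
Step 2: Partial sum = 4.6 + 0.2875 + 0.05679 + 0.017969 + 0.00736 + 0.003549 + 0.001916 + 0.001123 + 7.011126e-04 + 4.600000e-04 + 3.141862e-04 + 2.218364e-04 + 1.610588e-04 + 1.197418e-04 + 9.086420e-05 + 7.019043e-05
     = 4.978346
Step 3: The full series sum_(k>=1) 4.6*1/k^4 converges (p-series with p = 4 > 1; a constant multiple of a convergent series converges).
Step 4: Fix eps > 0. Since sum_k m(|f_k - f| > eps) < infinity, the Borel-Cantelli lemma gives
        m(limsup_k {|f_k - f| > eps}) = 0, i.e. for a.e. x, |f_k(x) - f(x)| <= eps for all large k.
        Applying this with eps = 1/j for j = 1, 2, ... and intersecting the countably many full-measure sets,
        for a.e. x we get limsup_k |f_k(x) - f(x)| <= 1/j for every j, hence f_k -> f almost everywhere.
Conclusion: series converges; Borel-Cantelli yields f_k -> f a.e.


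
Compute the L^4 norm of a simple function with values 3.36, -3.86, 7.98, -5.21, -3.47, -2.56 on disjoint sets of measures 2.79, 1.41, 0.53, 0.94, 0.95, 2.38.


Step 1: Compute |f_i|^4 for each value:
  |3.36|^4 = 127.455068
  |-3.86|^4 = 221.99808
  |7.98|^4 = 4055.193344
  |-5.21|^4 = 736.802165
  |-3.47|^4 = 144.983273
  |-2.56|^4 = 42.949673
Step 2: Multiply by measures and sum:
  127.455068 * 2.79 = 355.59964
  221.99808 * 1.41 = 313.017293
  4055.193344 * 0.53 = 2149.252472
  736.802165 * 0.94 = 692.594035
  144.983273 * 0.95 = 137.734109
  42.949673 * 2.38 = 102.220222
Sum = 355.59964 + 313.017293 + 2149.252472 + 692.594035 + 137.734109 + 102.220222 = 3750.417771
Step 3: Take the p-th root:
||f||_4 = (3750.417771)^(1/4) = 7.825641


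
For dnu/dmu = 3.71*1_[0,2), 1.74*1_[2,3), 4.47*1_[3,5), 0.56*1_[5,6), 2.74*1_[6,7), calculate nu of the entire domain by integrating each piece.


Integrate each piece of the Radon-Nikodym derivative:
Step 1: integral_0^2 3.71 dx = 3.71*(2-0) = 3.71*2 = 7.42
Step 2: integral_2^3 1.74 dx = 1.74*(3-2) = 1.74*1 = 1.74
Step 3: integral_3^5 4.47 dx = 4.47*(5-3) = 4.47*2 = 8.94
Step 4: integral_5^6 0.56 dx = 0.56*(6-5) = 0.56*1 = 0.56
Step 5: integral_6^7 2.74 dx = 2.74*(7-6) = 2.74*1 = 2.74
Total: 7.42 + 1.74 + 8.94 + 0.56 + 2.74 = 21.4


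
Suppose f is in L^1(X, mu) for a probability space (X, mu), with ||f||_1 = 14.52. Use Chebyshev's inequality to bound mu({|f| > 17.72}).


Chebyshev/Markov inequality: mu(|f| > eps) <= (||f||_p / eps)^p
Step 1: ||f||_1 / eps = 14.52 / 17.72 = 0.819413
Step 2: Raise to power p = 1:
  (0.819413)^1 = 0.819413
Step 3: Therefore mu(|f| > 17.72) <= 0.819413


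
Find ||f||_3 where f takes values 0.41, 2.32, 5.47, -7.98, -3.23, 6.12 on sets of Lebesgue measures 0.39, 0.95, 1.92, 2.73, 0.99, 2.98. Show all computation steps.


Step 1: Compute |f_i|^3 for each value:
  |0.41|^3 = 0.068921
  |2.32|^3 = 12.487168
  |5.47|^3 = 163.667323
  |-7.98|^3 = 508.169592
  |-3.23|^3 = 33.698267
  |6.12|^3 = 229.220928
Step 2: Multiply by measures and sum:
  0.068921 * 0.39 = 0.026879
  12.487168 * 0.95 = 11.86281
  163.667323 * 1.92 = 314.24126
  508.169592 * 2.73 = 1387.302986
  33.698267 * 0.99 = 33.361284
  229.220928 * 2.98 = 683.078365
Sum = 0.026879 + 11.86281 + 314.24126 + 1387.302986 + 33.361284 + 683.078365 = 2429.873585
Step 3: Take the p-th root:
||f||_3 = (2429.873585)^(1/3) = 13.443981


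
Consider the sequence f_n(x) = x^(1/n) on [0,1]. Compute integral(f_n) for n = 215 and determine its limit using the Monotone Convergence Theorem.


At n = 215: f_215(x) = x^(1/215).
Step 1: integral(x^(1/215), 0, 1) = [x^(1/215+1) / (1/215+1)] from 0 to 1
     = 1 / (1/215 + 1) = 1 / ((215+1)/215) = 215/(215+1)
     = 215/216 = 0.99537
Step 2: As n -> infinity, f_n(x) = x^(1/n) -> 1 for x in (0,1], and f_n is increasing in n.
By MCT, lim_n integral(f_n) = integral(lim_n f_n) = integral(1, 0, 1) = 1.
Step 3: Verify convergence: 215/216 = 0.99537 -> 1


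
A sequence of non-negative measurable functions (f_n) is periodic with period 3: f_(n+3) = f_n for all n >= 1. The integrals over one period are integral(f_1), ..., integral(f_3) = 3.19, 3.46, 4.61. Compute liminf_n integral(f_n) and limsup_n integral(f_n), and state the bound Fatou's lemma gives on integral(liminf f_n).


The sequence (integral(f_n)) is periodic with period 3, repeating the values 3.19, 3.46, 4.61 indefinitely.
Step 1: For a periodic sequence, every tail (a_m, a_(m+1), ...) contains all 3 period values infinitely often.
Step 2: Hence inf of every tail = min of the period values = min(3.19, 3.46, 4.61) = 3.19.
        liminf_n integral(f_n) = sup over m of (inf of tail from m) = 3.19.
Step 3: Similarly sup of every tail = max of the period values = 4.61.
        limsup_n integral(f_n) = 4.61.
Step 4: Fatou's lemma: integral(liminf_n f_n) <= liminf_n integral(f_n) = 3.19.
        So the integral of the pointwise liminf is at most 3.19.


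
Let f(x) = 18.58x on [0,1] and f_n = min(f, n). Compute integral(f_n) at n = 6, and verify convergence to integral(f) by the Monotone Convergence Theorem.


f(x) = 18.58x on [0,1]; f_n(x) = min(18.58x, n). At n = 6:
Step 1: f(x) reaches 6 at x = 6/18.58 = 0.322928
Step 2: integral(f_6) = integral(18.58x, 0, 0.322928) + integral(6, 0.322928, 1)
       = 18.58*0.322928^2/2 + 6*(1 - 0.322928)
       = 0.968784 + 4.062433
       = 5.031216
Step 3: As n -> infinity, f_n increases to f, so by MCT integral(f_n) -> integral(f) = 18.58/2 = 9.29.
Convergence: integral(f_6) = 5.031216 -> 9.29 as n -> infinity


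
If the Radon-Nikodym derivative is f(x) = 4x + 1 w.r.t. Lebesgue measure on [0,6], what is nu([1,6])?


nu(A) = integral_A (dnu/dmu) dmu = integral_1^6 (4x + 1) dx
Step 1: Antiderivative F(x) = (4/2)x^2 + 1x
Step 2: F(6) = (4/2)*6^2 + 1*6 = 72 + 6 = 78
Step 3: F(1) = (4/2)*1^2 + 1*1 = 2 + 1 = 3
Step 4: nu([1,6]) = F(6) - F(1) = 78 - 3 = 75


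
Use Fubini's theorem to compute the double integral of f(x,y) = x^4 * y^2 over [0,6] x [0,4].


By Fubini's theorem, the double integral factors as a product of single integrals:
Step 1: integral_0^6 x^4 dx = [x^5/5] from 0 to 6
     = 6^5/5 = 1555.2
Step 2: integral_0^4 y^2 dy = [y^3/3] from 0 to 4
     = 4^3/3 = 21.333333
Step 3: Double integral = 1555.2 * 21.333333 = 33177.6


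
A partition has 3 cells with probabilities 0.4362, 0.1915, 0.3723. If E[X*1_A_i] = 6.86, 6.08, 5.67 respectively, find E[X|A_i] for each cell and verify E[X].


For each cell A_i: E[X|A_i] = E[X*1_A_i] / P(A_i)
Step 1: E[X|A_1] = 6.86 / 0.4362 = 15.726731
Step 2: E[X|A_2] = 6.08 / 0.1915 = 31.749347
Step 3: E[X|A_3] = 5.67 / 0.3723 = 15.229654
Verification: E[X] = sum E[X*1_A_i] = 6.86 + 6.08 + 5.67 = 18.61


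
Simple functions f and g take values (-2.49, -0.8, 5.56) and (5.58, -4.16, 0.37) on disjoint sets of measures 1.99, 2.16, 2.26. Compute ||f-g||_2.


Step 1: Compute differences f_i - g_i:
  -2.49 - 5.58 = -8.07
  -0.8 - -4.16 = 3.36
  5.56 - 0.37 = 5.19
Step 2: Compute |diff|^2 * measure for each set:
  |-8.07|^2 * 1.99 = 65.1249 * 1.99 = 129.598551
  |3.36|^2 * 2.16 = 11.2896 * 2.16 = 24.385536
  |5.19|^2 * 2.26 = 26.9361 * 2.26 = 60.875586
Step 3: Sum = 214.859673
Step 4: ||f-g||_2 = (214.859673)^(1/2) = 14.658092


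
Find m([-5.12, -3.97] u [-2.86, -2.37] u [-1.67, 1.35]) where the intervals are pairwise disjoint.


For pairwise disjoint intervals, m(union) = sum of lengths.
= (-3.97 - -5.12) + (-2.37 - -2.86) + (1.35 - -1.67)
= 1.15 + 0.49 + 3.02
= 4.66


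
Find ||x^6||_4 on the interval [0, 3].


Step 1: ||f||_4 = (integral_0^3 |x^6|^4 dx)^(1/4)
     = (integral_0^3 x^24 dx)^(1/4)
Step 2: integral_0^3 x^24 dx = [x^25/(25)] from 0 to 3 = 3^25/25
     = 847288609443/25 = 3.389154e+10
Step 3: ||f||_4 = (3.389154e+10)^(1/4) = 429.064753


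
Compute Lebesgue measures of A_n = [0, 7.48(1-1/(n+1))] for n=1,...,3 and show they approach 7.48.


By continuity of measure from below: if A_n increases to A, then m(A_n) -> m(A).
Here A = [0, 7.48], so m(A) = 7.48
Step 1: a_1 = 7.48*(1 - 1/2) = 3.74, m(A_1) = 3.74
Step 2: a_2 = 7.48*(1 - 1/3) = 4.9867, m(A_2) = 4.9867
Step 3: a_3 = 7.48*(1 - 1/4) = 5.61, m(A_3) = 5.61
Limit: m(A_n) -> m([0,7.48]) = 7.48


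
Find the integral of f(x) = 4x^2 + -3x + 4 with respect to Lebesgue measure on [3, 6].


The Lebesgue integral of a Riemann-integrable function agrees with the Riemann integral.
Antiderivative F(x) = (4/3)x^3 + (-3/2)x^2 + 4x
F(6) = (4/3)*6^3 + (-3/2)*6^2 + 4*6
     = (4/3)*216 + (-3/2)*36 + 4*6
     = 288 + -54 + 24
     = 258
F(3) = 34.5
Integral = F(6) - F(3) = 258 - 34.5 = 223.5


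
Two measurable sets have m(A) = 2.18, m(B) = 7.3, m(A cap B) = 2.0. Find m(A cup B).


By inclusion-exclusion: m(A u B) = m(A) + m(B) - m(A n B)
= 2.18 + 7.3 - 2.0
= 7.48


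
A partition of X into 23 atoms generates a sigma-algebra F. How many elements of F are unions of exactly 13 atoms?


Each element of F is a union of some subset of the 23 atoms.
Elements that are unions of exactly 13 atoms correspond to 13-element subsets of the 23 atoms.
Count = C(23, 13) = 23! / (13! * 10!) = 1144066.


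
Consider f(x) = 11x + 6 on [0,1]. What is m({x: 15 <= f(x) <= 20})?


f^(-1)([15, 20]) = {x : 15 <= 11x + 6 <= 20}
Solving: (15 - 6)/11 <= x <= (20 - 6)/11
= [0.818182, 1.272727]
Intersecting with [0,1]: [0.818182, 1]
Measure = 1 - 0.818182 = 0.181818


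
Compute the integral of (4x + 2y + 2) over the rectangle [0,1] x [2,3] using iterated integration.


By Fubini, integrate in x first, then y.
Step 1: Fix y, integrate over x in [0,1]:
  integral(4x + 2y + 2, x=0..1)
  = 4*(1^2 - 0^2)/2 + (2y + 2)*(1 - 0)
  = 2 + (2y + 2)*1
  = 2 + 2y + 2
  = 4 + 2y
Step 2: Integrate over y in [2,3]:
  integral(4 + 2y, y=2..3)
  = 4*1 + 2*(3^2 - 2^2)/2
  = 4 + 5
  = 9


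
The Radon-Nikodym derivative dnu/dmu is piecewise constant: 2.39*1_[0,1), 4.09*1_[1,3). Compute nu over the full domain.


Integrate each piece of the Radon-Nikodym derivative:
Step 1: integral_0^1 2.39 dx = 2.39*(1-0) = 2.39*1 = 2.39
Step 2: integral_1^3 4.09 dx = 4.09*(3-1) = 4.09*2 = 8.18
Total: 2.39 + 8.18 = 10.57


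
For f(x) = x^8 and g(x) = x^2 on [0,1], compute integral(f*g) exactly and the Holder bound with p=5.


Step 1: Exact integral of f*g = integral(x^10, 0, 1) = 1/11
     = 0.090909
Step 2: Holder bound with p=5, q=1.25:
  ||f||_p = (integral x^40 dx)^(1/5) = (1/41)^(1/5) = 0.475821
  ||g||_q = (integral x^2.5 dx)^(1/1.25) = (1/3.5)^(1/1.25) = 0.367067
Step 3: Holder bound = ||f||_p * ||g||_q = 0.475821 * 0.367067 = 0.174658
Verification: 0.090909 <= 0.174658 (Holder holds)


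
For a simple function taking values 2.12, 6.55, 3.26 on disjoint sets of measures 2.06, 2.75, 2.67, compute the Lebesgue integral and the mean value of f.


Step 1: Integral = sum(value_i * measure_i)
= 2.12*2.06 + 6.55*2.75 + 3.26*2.67
= 4.3672 + 18.0125 + 8.7042
= 31.0839
Step 2: Total measure of domain = 2.06 + 2.75 + 2.67 = 7.48
Step 3: Average value = 31.0839 / 7.48 = 4.155602


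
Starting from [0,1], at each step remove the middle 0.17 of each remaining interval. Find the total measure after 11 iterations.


Step 1: At each step, fraction remaining = 1 - 0.17 = 0.83
Step 2: After 11 steps, measure = (0.83)^11
Result = 0.128783


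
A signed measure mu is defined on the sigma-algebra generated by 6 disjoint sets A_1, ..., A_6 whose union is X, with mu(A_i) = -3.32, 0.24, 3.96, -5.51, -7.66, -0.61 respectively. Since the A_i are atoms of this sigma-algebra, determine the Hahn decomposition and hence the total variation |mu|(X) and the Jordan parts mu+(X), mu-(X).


Step 1: Every measurable set is a union of atoms (the cells / points), so a Hahn decomposition is
  obtained by grouping atoms by sign: P = union of atoms with mu > 0, N = union of the remaining atoms.
  Atoms in P (indices): 2, 3;  atoms in N (indices): 1, 4, 5, 6
  Positive values: 0.24, 3.96
  Negative values: -3.32, -5.51, -7.66, -0.61
Step 2: mu+(X) = mu(P) = sum of positive atom values = 4.2
Step 3: mu-(X) = -mu(N) = sum of |negative atom values| = 17.1
Step 4: |mu|(X) = mu+(X) + mu-(X) = 4.2 + 17.1 = 21.3


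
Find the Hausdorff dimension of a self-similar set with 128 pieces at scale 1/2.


For a self-similar set with N copies scaled by 1/r:
dim_H = log(N)/log(r) = log(128)/log(2)
= 4.85203/0.693147
= 7


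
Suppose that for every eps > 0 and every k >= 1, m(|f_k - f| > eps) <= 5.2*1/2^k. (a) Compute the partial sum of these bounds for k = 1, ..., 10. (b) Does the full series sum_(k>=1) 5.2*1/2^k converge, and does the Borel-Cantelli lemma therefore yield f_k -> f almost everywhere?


Step 1: List the terms 5.2*1/2^k for k = 1 to 10:
  k=1: 2.6
  k=2: 1.3
  k=3: 0.65
  k=4: 0.325
  k=5: 0.1625
  k=6: 0.08125
  k=7: 0.040625
  k=8: 0.020313
  k=9: 0.010156
  k=10: 0.005078
Step 2: Partial sum = 2.6 + 1.3 + 0.65 + 0.325 + 0.1625 + 0.08125 + 0.040625 + 0.020313 + 0.010156 + 0.005078
     = 5.194922
Step 3: The full series sum_(k>=1) 5.2*1/2^k converges (geometric series with ratio 1/2 < 1; a constant multiple of a convergent series converges).
Step 4: Fix eps > 0. Since sum_k m(|f_k - f| > eps) < infinity, the Borel-Cantelli lemma gives
        m(limsup_k {|f_k - f| > eps}) = 0, i.e. for a.e. x, |f_k(x) - f(x)| <= eps for all large k.
        Applying this with eps = 1/j for j = 1, 2, ... and intersecting the countably many full-measure sets,
        for a.e. x we get limsup_k |f_k(x) - f(x)| <= 1/j for every j, hence f_k -> f almost everywhere.
Conclusion: series converges; Borel-Cantelli yields f_k -> f a.e.


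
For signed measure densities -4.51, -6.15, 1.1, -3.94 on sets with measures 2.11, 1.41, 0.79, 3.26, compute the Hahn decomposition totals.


Step 1: Compute signed measure on each set:
  Set 1: -4.51 * 2.11 = -9.5161
  Set 2: -6.15 * 1.41 = -8.6715
  Set 3: 1.1 * 0.79 = 0.869
  Set 4: -3.94 * 3.26 = -12.8444
Step 2: Total signed measure = (-9.5161) + (-8.6715) + (0.869) + (-12.8444)
     = -30.163
Step 3: Positive part mu+(X) = sum of positive contributions = 0.869
Step 4: Negative part mu-(X) = |sum of negative contributions| = 31.032


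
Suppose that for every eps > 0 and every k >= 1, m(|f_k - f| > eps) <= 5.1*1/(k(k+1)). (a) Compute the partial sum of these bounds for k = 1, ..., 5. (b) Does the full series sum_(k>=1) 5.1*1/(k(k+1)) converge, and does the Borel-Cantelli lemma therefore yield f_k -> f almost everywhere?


Step 1: List the terms 5.1*1/(k(k+1)) for k = 1 to 5:
  k=1: 2.55
  k=2: 0.85
  k=3: 0.425
  k=4: 0.255
  k=5: 0.17
Step 2: Partial sum = 2.55 + 0.85 + 0.425 + 0.255 + 0.17
     = 4.25
Step 3: The full series sum_(k>=1) 5.1*1/(k(k+1)) converges (telescoping series sum 1/(k(k+1)) = 1; a constant multiple of a convergent series converges).
Step 4: Fix eps > 0. Since sum_k m(|f_k - f| > eps) < infinity, the Borel-Cantelli lemma gives
        m(limsup_k {|f_k - f| > eps}) = 0, i.e. for a.e. x, |f_k(x) - f(x)| <= eps for all large k.
        Applying this with eps = 1/j for j = 1, 2, ... and intersecting the countably many full-measure sets,
        for a.e. x we get limsup_k |f_k(x) - f(x)| <= 1/j for every j, hence f_k -> f almost everywhere.
Conclusion: series converges; Borel-Cantelli yields f_k -> f a.e.


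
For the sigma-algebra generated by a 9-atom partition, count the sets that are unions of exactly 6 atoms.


Each element of F is a union of some subset of the 9 atoms.
Elements that are unions of exactly 6 atoms correspond to 6-element subsets of the 9 atoms.
Count = C(9, 6) = 9! / (6! * 3!) = 84.


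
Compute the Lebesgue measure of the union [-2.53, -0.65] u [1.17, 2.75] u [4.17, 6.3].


For pairwise disjoint intervals, m(union) = sum of lengths.
= (-0.65 - -2.53) + (2.75 - 1.17) + (6.3 - 4.17)
= 1.88 + 1.58 + 2.13
= 5.59


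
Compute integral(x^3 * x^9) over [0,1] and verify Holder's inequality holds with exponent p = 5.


Step 1: Exact integral of f*g = integral(x^12, 0, 1) = 1/13
     = 0.076923
Step 2: Holder bound with p=5, q=1.25:
  ||f||_p = (integral x^15 dx)^(1/5) = (1/16)^(1/5) = 0.574349
  ||g||_q = (integral x^11.25 dx)^(1/1.25) = (1/12.25)^(1/1.25) = 0.134738
Step 3: Holder bound = ||f||_p * ||g||_q = 0.574349 * 0.134738 = 0.077387
Verification: 0.076923 <= 0.077387 (Holder holds)


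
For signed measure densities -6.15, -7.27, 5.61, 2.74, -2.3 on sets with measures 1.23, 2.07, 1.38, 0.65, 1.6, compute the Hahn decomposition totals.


Step 1: Compute signed measure on each set:
  Set 1: -6.15 * 1.23 = -7.5645
  Set 2: -7.27 * 2.07 = -15.0489
  Set 3: 5.61 * 1.38 = 7.7418
  Set 4: 2.74 * 0.65 = 1.781
  Set 5: -2.3 * 1.6 = -3.68
Step 2: Total signed measure = (-7.5645) + (-15.0489) + (7.7418) + (1.781) + (-3.68)
     = -16.7706
Step 3: Positive part mu+(X) = sum of positive contributions = 9.5228
Step 4: Negative part mu-(X) = |sum of negative contributions| = 26.2934


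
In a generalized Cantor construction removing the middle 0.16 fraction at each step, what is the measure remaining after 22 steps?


Step 1: At each step, fraction remaining = 1 - 0.16 = 0.84
Step 2: After 22 steps, measure = (0.84)^22
Result = 0.021585


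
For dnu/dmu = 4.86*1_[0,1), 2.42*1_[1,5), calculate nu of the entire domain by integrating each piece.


Integrate each piece of the Radon-Nikodym derivative:
Step 1: integral_0^1 4.86 dx = 4.86*(1-0) = 4.86*1 = 4.86
Step 2: integral_1^5 2.42 dx = 2.42*(5-1) = 2.42*4 = 9.68
Total: 4.86 + 9.68 = 14.54


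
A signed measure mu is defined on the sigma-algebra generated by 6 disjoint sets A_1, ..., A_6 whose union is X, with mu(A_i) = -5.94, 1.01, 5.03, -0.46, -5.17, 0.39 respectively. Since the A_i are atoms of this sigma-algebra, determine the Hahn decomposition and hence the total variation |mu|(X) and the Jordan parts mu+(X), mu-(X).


Step 1: Every measurable set is a union of atoms (the cells / points), so a Hahn decomposition is
  obtained by grouping atoms by sign: P = union of atoms with mu > 0, N = union of the remaining atoms.
  Atoms in P (indices): 2, 3, 6;  atoms in N (indices): 1, 4, 5
  Positive values: 1.01, 5.03, 0.39
  Negative values: -5.94, -0.46, -5.17
Step 2: mu+(X) = mu(P) = sum of positive atom values = 6.43
Step 3: mu-(X) = -mu(N) = sum of |negative atom values| = 11.57
Step 4: |mu|(X) = mu+(X) + mu-(X) = 6.43 + 11.57 = 18
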